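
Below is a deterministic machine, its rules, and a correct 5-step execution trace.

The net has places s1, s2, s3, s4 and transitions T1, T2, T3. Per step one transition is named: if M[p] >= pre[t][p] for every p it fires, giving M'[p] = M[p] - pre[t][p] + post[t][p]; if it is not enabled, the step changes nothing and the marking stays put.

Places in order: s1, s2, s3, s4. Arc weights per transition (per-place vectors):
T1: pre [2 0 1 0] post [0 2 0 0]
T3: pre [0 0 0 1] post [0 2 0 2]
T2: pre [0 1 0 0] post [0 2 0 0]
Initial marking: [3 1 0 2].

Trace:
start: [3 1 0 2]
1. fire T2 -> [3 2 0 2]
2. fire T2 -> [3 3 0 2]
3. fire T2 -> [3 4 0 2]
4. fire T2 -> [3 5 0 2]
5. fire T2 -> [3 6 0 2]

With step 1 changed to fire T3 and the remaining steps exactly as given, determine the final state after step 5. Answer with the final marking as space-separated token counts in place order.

(re-executing from step 1 with the substitution; state before step 1: [3 1 0 2])
1. fire T3 -> [3 3 0 3]
2. fire T2 -> [3 4 0 3]
3. fire T2 -> [3 5 0 3]
4. fire T2 -> [3 6 0 3]
5. fire T2 -> [3 7 0 3]

3 7 0 3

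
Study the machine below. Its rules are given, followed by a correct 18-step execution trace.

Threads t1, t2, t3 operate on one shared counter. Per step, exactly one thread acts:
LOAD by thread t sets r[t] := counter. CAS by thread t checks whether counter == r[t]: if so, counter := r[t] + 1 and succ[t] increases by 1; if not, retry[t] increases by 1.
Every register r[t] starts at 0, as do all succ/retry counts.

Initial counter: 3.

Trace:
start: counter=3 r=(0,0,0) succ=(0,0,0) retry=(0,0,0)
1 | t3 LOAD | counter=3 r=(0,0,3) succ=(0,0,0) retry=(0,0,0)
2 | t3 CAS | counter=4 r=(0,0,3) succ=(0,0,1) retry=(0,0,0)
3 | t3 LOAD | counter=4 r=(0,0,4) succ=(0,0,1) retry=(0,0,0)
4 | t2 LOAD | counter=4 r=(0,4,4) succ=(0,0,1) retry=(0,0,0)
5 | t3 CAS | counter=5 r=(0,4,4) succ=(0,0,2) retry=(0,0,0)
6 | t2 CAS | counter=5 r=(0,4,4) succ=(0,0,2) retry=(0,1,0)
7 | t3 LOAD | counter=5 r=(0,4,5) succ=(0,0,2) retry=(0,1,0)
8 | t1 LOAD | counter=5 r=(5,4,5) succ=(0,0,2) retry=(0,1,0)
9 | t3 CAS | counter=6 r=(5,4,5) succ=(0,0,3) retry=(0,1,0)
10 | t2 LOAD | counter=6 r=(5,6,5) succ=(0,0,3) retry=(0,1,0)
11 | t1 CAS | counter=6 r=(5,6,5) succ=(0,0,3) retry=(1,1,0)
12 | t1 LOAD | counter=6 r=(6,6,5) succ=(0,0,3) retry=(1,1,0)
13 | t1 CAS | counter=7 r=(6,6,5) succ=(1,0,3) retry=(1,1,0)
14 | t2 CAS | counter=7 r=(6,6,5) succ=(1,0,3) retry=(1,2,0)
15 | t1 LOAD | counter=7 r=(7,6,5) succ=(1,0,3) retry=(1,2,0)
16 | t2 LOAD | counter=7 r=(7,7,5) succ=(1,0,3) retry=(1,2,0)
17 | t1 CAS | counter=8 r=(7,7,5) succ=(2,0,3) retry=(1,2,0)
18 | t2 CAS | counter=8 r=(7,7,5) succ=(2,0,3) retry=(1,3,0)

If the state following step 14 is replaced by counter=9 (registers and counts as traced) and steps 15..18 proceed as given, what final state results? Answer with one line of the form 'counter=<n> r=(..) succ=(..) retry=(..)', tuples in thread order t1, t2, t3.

counter=10 r=(9,9,5) succ=(2,0,3) retry=(1,3,0)

state after step 14 := counter=9 r=(6,6,5) succ=(1,0,3) retry=(1,2,0)
15 | t1 LOAD | counter=9 r=(9,6,5) succ=(1,0,3) retry=(1,2,0)
16 | t2 LOAD | counter=9 r=(9,9,5) succ=(1,0,3) retry=(1,2,0)
17 | t1 CAS | counter=10 r=(9,9,5) succ=(2,0,3) retry=(1,2,0)
18 | t2 CAS | counter=10 r=(9,9,5) succ=(2,0,3) retry=(1,3,0)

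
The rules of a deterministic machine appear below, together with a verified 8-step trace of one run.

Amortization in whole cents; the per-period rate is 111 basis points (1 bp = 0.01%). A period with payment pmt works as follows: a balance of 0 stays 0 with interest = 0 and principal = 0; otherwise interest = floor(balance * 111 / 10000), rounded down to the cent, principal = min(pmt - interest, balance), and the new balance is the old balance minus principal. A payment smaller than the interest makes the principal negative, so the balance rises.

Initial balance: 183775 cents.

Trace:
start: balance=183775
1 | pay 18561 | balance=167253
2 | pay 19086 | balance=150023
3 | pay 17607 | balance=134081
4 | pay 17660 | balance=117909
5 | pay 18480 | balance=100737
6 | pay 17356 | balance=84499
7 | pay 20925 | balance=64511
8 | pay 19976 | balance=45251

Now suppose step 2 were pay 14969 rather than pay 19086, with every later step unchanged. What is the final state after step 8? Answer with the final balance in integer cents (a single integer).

49649

(re-executing from step 2 with the substitution; state before step 2: balance=167253)
2 | pay 14969 | balance=154140
3 | pay 17607 | balance=138243
4 | pay 17660 | balance=122117
5 | pay 18480 | balance=104992
6 | pay 17356 | balance=88801
7 | pay 20925 | balance=68861
8 | pay 19976 | balance=49649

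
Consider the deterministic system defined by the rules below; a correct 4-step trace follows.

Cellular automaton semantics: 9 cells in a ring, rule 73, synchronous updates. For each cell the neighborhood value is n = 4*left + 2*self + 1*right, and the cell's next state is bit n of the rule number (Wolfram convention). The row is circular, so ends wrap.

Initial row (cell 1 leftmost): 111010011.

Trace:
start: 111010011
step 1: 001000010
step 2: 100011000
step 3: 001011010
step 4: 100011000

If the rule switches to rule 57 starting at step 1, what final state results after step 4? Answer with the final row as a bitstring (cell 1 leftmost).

(re-executing steps 1..4 under rule 57; state before step 1: 111010011)
step 1: 000101010
step 2: 110010101
step 3: 001001011
step 4: 100100110

100100110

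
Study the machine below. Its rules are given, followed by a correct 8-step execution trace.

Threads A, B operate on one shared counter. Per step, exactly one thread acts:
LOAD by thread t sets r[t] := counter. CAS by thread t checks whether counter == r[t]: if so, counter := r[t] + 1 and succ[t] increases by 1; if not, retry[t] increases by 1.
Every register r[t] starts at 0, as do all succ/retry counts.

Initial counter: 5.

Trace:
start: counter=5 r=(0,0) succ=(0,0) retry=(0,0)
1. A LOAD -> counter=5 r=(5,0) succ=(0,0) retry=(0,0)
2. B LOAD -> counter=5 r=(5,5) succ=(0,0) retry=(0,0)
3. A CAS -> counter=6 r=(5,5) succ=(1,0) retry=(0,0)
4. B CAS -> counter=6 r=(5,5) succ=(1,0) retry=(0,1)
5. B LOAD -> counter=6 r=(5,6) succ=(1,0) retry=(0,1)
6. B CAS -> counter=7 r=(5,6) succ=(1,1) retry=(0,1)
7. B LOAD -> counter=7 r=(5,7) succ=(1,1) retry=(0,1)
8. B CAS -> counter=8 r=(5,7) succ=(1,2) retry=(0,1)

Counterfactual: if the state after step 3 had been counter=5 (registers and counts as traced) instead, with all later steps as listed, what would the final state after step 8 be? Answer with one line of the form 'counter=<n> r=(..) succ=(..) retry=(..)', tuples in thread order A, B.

state after step 3 := counter=5 r=(5,5) succ=(1,0) retry=(0,0)
4. B CAS -> counter=6 r=(5,5) succ=(1,1) retry=(0,0)
5. B LOAD -> counter=6 r=(5,6) succ=(1,1) retry=(0,0)
6. B CAS -> counter=7 r=(5,6) succ=(1,2) retry=(0,0)
7. B LOAD -> counter=7 r=(5,7) succ=(1,2) retry=(0,0)
8. B CAS -> counter=8 r=(5,7) succ=(1,3) retry=(0,0)

counter=8 r=(5,7) succ=(1,3) retry=(0,0)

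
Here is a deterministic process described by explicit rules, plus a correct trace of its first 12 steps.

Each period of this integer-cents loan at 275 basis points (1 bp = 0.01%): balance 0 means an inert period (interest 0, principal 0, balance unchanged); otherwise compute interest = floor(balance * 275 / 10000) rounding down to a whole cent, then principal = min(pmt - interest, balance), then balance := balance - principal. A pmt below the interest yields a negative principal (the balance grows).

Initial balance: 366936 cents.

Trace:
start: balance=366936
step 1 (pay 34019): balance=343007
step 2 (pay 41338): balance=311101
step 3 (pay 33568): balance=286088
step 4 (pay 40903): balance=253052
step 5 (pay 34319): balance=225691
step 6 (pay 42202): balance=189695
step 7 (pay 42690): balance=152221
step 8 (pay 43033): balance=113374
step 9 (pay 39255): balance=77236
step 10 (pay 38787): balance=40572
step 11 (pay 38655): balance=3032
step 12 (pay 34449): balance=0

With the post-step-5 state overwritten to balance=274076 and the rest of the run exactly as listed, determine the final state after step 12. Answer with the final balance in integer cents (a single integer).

state after step 5 := balance=274076
step 6 (pay 42202): balance=239411
step 7 (pay 42690): balance=203304
step 8 (pay 43033): balance=165861
step 9 (pay 39255): balance=131167
step 10 (pay 38787): balance=95987
step 11 (pay 38655): balance=59971
step 12 (pay 34449): balance=27171

27171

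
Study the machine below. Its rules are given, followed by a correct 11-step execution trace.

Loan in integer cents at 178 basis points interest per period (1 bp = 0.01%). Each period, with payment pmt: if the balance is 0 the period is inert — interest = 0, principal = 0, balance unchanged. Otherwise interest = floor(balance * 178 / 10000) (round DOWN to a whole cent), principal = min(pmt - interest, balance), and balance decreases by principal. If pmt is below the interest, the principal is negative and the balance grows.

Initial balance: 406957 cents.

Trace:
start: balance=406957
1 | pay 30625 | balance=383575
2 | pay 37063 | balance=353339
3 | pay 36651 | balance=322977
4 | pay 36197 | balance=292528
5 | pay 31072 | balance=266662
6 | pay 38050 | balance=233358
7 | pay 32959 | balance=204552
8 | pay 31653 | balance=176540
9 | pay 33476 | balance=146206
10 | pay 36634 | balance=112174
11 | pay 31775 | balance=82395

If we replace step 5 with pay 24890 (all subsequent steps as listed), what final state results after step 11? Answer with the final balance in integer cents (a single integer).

(re-executing from step 5 with the substitution; state before step 5: balance=292528)
5 | pay 24890 | balance=272844
6 | pay 38050 | balance=239650
7 | pay 32959 | balance=210956
8 | pay 31653 | balance=183058
9 | pay 33476 | balance=152840
10 | pay 36634 | balance=118926
11 | pay 31775 | balance=89267

89267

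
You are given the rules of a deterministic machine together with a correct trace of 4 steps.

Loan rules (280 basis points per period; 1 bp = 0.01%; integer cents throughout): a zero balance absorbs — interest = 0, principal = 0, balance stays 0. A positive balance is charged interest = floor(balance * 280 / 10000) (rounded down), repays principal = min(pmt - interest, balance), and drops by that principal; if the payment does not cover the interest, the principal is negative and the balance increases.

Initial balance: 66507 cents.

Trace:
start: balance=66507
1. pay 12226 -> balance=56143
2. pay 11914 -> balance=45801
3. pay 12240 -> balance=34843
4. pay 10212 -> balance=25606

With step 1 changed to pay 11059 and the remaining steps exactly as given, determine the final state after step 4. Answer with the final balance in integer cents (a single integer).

26874

(re-executing from step 1 with the substitution; state before step 1: balance=66507)
1. pay 11059 -> balance=57310
2. pay 11914 -> balance=47000
3. pay 12240 -> balance=36076
4. pay 10212 -> balance=26874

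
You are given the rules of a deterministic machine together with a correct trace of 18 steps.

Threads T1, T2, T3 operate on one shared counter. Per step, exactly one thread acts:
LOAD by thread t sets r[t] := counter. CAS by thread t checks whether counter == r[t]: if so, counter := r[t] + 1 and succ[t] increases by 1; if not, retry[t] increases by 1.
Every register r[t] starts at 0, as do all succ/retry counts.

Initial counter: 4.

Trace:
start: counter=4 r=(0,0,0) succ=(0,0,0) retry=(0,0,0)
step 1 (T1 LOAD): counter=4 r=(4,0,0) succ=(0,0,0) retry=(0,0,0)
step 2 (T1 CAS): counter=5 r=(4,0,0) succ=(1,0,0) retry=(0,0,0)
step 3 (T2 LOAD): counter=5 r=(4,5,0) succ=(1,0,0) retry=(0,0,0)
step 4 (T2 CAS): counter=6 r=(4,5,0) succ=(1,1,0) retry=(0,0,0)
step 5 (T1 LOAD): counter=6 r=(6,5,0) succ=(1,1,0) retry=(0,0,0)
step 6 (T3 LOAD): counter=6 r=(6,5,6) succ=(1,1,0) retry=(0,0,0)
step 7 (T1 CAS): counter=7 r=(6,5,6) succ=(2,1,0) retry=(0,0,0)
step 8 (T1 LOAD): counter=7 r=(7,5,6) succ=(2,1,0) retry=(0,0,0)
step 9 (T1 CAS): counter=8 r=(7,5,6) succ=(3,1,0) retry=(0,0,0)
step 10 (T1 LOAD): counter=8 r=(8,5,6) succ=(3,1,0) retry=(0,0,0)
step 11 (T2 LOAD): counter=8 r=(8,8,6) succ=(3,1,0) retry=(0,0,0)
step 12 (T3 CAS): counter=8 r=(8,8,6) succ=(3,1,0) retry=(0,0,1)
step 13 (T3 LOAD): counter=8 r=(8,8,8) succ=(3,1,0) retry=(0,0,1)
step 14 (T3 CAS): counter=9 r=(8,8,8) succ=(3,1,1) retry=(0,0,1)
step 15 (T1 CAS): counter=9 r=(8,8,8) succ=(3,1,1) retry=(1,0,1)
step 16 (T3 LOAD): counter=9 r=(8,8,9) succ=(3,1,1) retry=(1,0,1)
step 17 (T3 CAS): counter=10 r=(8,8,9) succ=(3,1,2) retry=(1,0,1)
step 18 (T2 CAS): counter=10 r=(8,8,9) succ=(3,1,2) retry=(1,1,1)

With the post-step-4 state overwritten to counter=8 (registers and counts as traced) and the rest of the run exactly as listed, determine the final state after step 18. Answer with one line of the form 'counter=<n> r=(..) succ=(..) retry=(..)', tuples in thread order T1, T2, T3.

state after step 4 := counter=8 r=(4,5,0) succ=(1,1,0) retry=(0,0,0)
step 5 (T1 LOAD): counter=8 r=(8,5,0) succ=(1,1,0) retry=(0,0,0)
step 6 (T3 LOAD): counter=8 r=(8,5,8) succ=(1,1,0) retry=(0,0,0)
step 7 (T1 CAS): counter=9 r=(8,5,8) succ=(2,1,0) retry=(0,0,0)
step 8 (T1 LOAD): counter=9 r=(9,5,8) succ=(2,1,0) retry=(0,0,0)
step 9 (T1 CAS): counter=10 r=(9,5,8) succ=(3,1,0) retry=(0,0,0)
step 10 (T1 LOAD): counter=10 r=(10,5,8) succ=(3,1,0) retry=(0,0,0)
step 11 (T2 LOAD): counter=10 r=(10,10,8) succ=(3,1,0) retry=(0,0,0)
step 12 (T3 CAS): counter=10 r=(10,10,8) succ=(3,1,0) retry=(0,0,1)
step 13 (T3 LOAD): counter=10 r=(10,10,10) succ=(3,1,0) retry=(0,0,1)
step 14 (T3 CAS): counter=11 r=(10,10,10) succ=(3,1,1) retry=(0,0,1)
step 15 (T1 CAS): counter=11 r=(10,10,10) succ=(3,1,1) retry=(1,0,1)
step 16 (T3 LOAD): counter=11 r=(10,10,11) succ=(3,1,1) retry=(1,0,1)
step 17 (T3 CAS): counter=12 r=(10,10,11) succ=(3,1,2) retry=(1,0,1)
step 18 (T2 CAS): counter=12 r=(10,10,11) succ=(3,1,2) retry=(1,1,1)

counter=12 r=(10,10,11) succ=(3,1,2) retry=(1,1,1)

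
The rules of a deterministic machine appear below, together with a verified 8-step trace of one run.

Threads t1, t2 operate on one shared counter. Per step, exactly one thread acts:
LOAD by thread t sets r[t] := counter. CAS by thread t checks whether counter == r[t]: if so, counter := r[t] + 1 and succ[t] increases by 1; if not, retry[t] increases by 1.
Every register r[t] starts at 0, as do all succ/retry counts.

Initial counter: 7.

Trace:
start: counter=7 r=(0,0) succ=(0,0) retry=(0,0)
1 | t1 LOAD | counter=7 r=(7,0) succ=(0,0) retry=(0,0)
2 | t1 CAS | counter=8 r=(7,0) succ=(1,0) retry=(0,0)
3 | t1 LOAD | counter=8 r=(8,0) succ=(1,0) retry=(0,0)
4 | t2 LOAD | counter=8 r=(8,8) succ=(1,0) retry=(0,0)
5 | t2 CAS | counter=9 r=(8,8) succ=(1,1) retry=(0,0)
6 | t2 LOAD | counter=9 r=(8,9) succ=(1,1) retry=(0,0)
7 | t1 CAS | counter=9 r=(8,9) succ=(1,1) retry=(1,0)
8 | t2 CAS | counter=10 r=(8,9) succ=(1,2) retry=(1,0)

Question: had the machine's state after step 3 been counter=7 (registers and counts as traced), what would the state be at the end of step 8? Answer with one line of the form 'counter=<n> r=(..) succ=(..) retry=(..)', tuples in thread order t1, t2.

counter=9 r=(8,8) succ=(2,1) retry=(0,1)

state after step 3 := counter=7 r=(8,0) succ=(1,0) retry=(0,0)
4 | t2 LOAD | counter=7 r=(8,7) succ=(1,0) retry=(0,0)
5 | t2 CAS | counter=8 r=(8,7) succ=(1,1) retry=(0,0)
6 | t2 LOAD | counter=8 r=(8,8) succ=(1,1) retry=(0,0)
7 | t1 CAS | counter=9 r=(8,8) succ=(2,1) retry=(0,0)
8 | t2 CAS | counter=9 r=(8,8) succ=(2,1) retry=(0,1)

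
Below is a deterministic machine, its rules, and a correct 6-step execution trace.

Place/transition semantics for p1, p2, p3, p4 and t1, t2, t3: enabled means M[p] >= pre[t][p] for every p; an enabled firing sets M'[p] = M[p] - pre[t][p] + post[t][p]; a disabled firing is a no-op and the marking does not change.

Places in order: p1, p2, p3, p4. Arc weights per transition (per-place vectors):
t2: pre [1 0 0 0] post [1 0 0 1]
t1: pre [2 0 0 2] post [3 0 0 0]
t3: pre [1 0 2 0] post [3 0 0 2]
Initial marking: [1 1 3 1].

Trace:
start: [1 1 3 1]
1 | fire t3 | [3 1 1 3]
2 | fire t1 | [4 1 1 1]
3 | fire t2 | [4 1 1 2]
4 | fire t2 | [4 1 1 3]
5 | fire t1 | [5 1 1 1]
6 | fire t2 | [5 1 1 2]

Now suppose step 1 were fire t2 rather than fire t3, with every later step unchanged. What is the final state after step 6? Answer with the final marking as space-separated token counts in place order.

1 1 3 5

(re-executing from step 1 with the substitution; state before step 1: [1 1 3 1])
1 | fire t2 | [1 1 3 2]
2 | fire t1 | [1 1 3 2]
3 | fire t2 | [1 1 3 3]
4 | fire t2 | [1 1 3 4]
5 | fire t1 | [1 1 3 4]
6 | fire t2 | [1 1 3 5]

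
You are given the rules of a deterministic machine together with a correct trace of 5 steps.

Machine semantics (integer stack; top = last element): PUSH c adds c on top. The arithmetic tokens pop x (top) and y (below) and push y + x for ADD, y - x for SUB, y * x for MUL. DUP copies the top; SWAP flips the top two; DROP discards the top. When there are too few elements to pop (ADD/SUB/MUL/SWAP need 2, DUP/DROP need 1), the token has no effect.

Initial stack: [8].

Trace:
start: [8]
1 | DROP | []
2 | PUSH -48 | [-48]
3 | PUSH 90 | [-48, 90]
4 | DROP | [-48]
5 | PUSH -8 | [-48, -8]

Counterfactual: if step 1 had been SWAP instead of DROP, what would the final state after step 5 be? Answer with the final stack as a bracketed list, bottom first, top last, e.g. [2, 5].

[8, -48, -8]

(re-executing from step 1 with the substitution; state before step 1: [8])
1 | SWAP | [8]
2 | PUSH -48 | [8, -48]
3 | PUSH 90 | [8, -48, 90]
4 | DROP | [8, -48]
5 | PUSH -8 | [8, -48, -8]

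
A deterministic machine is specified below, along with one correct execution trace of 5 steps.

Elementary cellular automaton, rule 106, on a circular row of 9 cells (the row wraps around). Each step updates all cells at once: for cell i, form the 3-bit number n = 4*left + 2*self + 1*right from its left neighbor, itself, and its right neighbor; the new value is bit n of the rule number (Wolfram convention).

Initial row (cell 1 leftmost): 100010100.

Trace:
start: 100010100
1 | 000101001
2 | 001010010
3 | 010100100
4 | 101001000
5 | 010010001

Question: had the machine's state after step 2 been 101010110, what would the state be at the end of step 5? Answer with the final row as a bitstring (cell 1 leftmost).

state after step 2 := 101010110
3 | 010101111
4 | 101011001
5 | 110111011

110111011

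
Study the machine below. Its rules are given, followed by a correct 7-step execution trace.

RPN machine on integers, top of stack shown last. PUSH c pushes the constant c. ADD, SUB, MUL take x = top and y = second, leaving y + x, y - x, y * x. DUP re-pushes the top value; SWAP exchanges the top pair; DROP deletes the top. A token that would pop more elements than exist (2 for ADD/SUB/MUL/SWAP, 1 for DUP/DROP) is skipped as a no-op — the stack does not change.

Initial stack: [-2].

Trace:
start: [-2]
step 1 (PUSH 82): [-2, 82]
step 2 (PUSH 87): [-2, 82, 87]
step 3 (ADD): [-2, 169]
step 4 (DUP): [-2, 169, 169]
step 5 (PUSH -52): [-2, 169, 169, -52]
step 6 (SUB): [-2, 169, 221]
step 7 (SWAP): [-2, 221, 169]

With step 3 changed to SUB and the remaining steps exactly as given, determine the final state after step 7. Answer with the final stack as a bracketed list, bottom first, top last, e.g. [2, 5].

(re-executing from step 3 with the substitution; state before step 3: [-2, 82, 87])
step 3 (SUB): [-2, -5]
step 4 (DUP): [-2, -5, -5]
step 5 (PUSH -52): [-2, -5, -5, -52]
step 6 (SUB): [-2, -5, 47]
step 7 (SWAP): [-2, 47, -5]

[-2, 47, -5]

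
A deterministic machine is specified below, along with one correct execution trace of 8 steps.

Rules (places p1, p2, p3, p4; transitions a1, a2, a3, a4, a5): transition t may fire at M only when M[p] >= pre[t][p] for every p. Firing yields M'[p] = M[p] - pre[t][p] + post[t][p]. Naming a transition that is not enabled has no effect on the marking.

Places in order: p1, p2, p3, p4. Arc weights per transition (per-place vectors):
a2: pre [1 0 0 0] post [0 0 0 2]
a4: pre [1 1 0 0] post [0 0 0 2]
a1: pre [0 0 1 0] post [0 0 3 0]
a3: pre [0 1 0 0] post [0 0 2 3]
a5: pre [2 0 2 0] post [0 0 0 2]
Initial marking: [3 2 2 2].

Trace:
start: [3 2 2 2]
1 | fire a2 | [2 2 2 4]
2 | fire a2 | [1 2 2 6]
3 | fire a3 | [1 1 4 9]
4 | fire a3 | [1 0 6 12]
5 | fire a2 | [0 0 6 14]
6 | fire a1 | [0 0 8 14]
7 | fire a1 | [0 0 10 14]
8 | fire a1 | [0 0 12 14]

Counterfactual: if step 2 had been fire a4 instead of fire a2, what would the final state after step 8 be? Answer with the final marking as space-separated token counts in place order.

(re-executing from step 2 with the substitution; state before step 2: [2 2 2 4])
2 | fire a4 | [1 1 2 6]
3 | fire a3 | [1 0 4 9]
4 | fire a3 | [1 0 4 9]
5 | fire a2 | [0 0 4 11]
6 | fire a1 | [0 0 6 11]
7 | fire a1 | [0 0 8 11]
8 | fire a1 | [0 0 10 11]

0 0 10 11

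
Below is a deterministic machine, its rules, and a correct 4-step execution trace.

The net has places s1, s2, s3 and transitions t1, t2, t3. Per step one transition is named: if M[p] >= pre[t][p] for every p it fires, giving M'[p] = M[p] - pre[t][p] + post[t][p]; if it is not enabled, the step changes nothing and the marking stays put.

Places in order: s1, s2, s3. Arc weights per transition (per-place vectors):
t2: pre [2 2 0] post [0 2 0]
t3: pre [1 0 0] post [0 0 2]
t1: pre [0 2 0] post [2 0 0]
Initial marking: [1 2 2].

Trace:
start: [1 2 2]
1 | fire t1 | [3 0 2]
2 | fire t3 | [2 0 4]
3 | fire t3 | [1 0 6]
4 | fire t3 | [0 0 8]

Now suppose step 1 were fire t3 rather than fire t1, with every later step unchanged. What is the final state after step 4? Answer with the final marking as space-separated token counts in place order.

0 2 4

(re-executing from step 1 with the substitution; state before step 1: [1 2 2])
1 | fire t3 | [0 2 4]
2 | fire t3 | [0 2 4]
3 | fire t3 | [0 2 4]
4 | fire t3 | [0 2 4]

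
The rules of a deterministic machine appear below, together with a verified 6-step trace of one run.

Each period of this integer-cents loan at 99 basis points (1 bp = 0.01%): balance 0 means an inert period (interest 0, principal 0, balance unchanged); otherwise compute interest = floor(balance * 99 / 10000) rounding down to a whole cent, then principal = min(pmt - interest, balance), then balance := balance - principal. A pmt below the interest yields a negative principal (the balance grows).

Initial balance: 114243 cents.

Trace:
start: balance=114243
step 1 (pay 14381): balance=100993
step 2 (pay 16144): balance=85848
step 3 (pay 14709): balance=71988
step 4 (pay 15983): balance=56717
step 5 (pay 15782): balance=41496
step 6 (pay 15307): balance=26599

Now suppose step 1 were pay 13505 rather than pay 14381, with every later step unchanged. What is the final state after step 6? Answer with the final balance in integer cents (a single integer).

27520

(re-executing from step 1 with the substitution; state before step 1: balance=114243)
step 1 (pay 13505): balance=101869
step 2 (pay 16144): balance=86733
step 3 (pay 14709): balance=72882
step 4 (pay 15983): balance=57620
step 5 (pay 15782): balance=42408
step 6 (pay 15307): balance=27520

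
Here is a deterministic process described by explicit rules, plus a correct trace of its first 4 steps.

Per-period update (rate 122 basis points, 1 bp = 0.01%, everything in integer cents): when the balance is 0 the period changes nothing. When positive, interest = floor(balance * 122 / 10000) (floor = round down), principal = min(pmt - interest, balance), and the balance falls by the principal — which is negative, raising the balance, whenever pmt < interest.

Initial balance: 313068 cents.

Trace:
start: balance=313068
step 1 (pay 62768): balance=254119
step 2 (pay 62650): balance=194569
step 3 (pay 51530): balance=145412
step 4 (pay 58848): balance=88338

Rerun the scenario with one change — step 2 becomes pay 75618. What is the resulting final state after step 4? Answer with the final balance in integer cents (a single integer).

(re-executing from step 2 with the substitution; state before step 2: balance=254119)
step 2 (pay 75618): balance=181601
step 3 (pay 51530): balance=132286
step 4 (pay 58848): balance=75051

75051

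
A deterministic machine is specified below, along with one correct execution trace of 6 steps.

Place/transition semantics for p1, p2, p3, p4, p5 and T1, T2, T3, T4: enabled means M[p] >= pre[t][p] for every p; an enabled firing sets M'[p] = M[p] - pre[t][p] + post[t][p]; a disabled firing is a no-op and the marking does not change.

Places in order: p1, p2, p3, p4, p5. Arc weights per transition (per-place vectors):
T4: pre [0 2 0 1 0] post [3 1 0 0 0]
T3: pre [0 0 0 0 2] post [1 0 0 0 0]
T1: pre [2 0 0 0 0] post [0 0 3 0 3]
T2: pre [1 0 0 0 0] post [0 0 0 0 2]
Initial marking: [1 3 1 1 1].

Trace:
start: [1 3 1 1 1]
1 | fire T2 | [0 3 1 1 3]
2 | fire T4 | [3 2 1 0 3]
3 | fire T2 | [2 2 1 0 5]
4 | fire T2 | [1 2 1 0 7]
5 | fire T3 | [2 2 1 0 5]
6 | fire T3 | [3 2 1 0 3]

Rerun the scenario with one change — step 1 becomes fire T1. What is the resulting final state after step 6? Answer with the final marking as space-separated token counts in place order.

4 2 1 0 1

(re-executing from step 1 with the substitution; state before step 1: [1 3 1 1 1])
1 | fire T1 | [1 3 1 1 1]
2 | fire T4 | [4 2 1 0 1]
3 | fire T2 | [3 2 1 0 3]
4 | fire T2 | [2 2 1 0 5]
5 | fire T3 | [3 2 1 0 3]
6 | fire T3 | [4 2 1 0 1]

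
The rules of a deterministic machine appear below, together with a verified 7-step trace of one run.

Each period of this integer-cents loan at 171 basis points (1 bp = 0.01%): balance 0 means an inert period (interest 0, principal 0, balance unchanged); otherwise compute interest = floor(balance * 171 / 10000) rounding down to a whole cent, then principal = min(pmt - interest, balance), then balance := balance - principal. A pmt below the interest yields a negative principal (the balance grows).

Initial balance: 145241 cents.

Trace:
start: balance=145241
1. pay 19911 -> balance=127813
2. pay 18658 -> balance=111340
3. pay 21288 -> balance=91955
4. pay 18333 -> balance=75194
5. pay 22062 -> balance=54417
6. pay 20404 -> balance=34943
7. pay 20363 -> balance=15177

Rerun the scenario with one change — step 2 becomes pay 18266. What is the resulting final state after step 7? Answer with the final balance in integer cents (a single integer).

15604

(re-executing from step 2 with the substitution; state before step 2: balance=127813)
2. pay 18266 -> balance=111732
3. pay 21288 -> balance=92354
4. pay 18333 -> balance=75600
5. pay 22062 -> balance=54830
6. pay 20404 -> balance=35363
7. pay 20363 -> balance=15604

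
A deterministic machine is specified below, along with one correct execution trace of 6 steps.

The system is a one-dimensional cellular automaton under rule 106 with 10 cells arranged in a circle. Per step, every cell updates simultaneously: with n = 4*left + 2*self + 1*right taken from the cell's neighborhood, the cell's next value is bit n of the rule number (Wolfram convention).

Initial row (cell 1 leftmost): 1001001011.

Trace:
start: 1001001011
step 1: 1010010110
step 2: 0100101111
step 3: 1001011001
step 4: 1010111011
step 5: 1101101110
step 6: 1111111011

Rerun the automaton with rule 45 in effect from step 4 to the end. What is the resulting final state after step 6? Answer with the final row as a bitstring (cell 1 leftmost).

1111010111

(re-executing steps 4..6 under rule 45; state before step 4: 1001011001)
step 4: 0001110001
step 5: 0101000101
step 6: 1111010111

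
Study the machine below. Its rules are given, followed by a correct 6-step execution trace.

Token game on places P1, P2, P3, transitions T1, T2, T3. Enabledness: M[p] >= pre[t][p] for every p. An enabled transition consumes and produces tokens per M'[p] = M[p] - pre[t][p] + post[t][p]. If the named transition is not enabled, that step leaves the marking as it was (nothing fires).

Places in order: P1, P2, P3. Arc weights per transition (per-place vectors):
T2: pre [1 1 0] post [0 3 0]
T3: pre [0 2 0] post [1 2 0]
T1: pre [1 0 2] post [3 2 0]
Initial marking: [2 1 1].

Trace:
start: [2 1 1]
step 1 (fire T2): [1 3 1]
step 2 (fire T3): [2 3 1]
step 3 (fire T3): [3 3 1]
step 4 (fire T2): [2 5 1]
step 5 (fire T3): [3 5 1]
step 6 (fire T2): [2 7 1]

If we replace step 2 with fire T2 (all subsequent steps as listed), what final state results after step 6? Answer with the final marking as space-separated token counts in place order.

(re-executing from step 2 with the substitution; state before step 2: [1 3 1])
step 2 (fire T2): [0 5 1]
step 3 (fire T3): [1 5 1]
step 4 (fire T2): [0 7 1]
step 5 (fire T3): [1 7 1]
step 6 (fire T2): [0 9 1]

0 9 1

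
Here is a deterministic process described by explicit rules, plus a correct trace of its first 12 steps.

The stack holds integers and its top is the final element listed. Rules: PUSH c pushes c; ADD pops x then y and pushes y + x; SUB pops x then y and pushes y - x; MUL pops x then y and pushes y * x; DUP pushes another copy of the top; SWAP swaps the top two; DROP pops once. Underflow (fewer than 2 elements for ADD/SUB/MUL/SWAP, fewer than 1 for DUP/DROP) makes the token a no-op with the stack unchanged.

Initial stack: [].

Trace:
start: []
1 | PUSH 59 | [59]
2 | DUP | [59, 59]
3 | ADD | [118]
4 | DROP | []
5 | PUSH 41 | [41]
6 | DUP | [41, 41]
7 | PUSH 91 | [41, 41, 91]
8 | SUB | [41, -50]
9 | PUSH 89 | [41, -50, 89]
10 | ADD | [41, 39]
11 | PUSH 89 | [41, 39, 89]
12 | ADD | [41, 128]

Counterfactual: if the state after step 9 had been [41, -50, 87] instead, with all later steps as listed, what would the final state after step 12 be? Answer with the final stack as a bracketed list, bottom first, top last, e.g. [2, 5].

[41, 126]

state after step 9 := [41, -50, 87]
10 | ADD | [41, 37]
11 | PUSH 89 | [41, 37, 89]
12 | ADD | [41, 126]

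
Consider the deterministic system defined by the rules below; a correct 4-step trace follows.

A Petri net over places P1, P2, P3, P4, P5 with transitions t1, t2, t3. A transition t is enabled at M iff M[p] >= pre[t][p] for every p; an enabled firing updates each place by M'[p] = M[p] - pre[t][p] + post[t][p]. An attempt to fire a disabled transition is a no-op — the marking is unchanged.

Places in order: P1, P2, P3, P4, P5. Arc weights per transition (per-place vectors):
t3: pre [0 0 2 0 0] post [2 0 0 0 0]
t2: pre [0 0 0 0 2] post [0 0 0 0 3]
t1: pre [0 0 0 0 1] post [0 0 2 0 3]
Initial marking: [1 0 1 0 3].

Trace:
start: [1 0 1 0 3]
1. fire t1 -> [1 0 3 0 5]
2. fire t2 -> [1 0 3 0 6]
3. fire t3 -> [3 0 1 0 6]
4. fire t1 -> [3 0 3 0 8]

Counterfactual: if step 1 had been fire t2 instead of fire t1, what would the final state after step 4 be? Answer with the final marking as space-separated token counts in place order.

(re-executing from step 1 with the substitution; state before step 1: [1 0 1 0 3])
1. fire t2 -> [1 0 1 0 4]
2. fire t2 -> [1 0 1 0 5]
3. fire t3 -> [1 0 1 0 5]
4. fire t1 -> [1 0 3 0 7]

1 0 3 0 7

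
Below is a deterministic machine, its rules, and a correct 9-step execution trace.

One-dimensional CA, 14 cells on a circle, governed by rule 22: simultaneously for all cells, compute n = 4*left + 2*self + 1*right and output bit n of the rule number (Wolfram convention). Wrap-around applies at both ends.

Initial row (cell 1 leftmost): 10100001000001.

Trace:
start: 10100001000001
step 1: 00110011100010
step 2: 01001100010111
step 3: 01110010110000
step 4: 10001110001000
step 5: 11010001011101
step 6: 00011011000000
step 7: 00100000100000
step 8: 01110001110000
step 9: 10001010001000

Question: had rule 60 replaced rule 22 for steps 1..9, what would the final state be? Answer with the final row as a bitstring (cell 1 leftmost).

(re-executing steps 1..9 under rule 60; state before step 1: 10100001000001)
step 1: 01110001100001
step 2: 11001001010001
step 3: 00101101111001
step 4: 10111011000101
step 5: 01100110100111
step 6: 11010101110100
step 7: 10111111001110
step 8: 11100000101001
step 9: 00010000111101

00010000111101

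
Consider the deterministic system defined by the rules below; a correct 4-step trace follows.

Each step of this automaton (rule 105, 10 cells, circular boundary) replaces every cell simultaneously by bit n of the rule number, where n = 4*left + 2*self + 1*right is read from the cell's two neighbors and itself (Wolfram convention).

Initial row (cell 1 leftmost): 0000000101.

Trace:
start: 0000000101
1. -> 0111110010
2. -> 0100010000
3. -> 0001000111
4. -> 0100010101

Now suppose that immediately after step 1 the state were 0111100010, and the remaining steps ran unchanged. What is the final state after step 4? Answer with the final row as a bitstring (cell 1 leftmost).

state after step 1 := 0111100010
2. -> 0100101000
3. -> 0000010011
4. -> 0111000011

0111000011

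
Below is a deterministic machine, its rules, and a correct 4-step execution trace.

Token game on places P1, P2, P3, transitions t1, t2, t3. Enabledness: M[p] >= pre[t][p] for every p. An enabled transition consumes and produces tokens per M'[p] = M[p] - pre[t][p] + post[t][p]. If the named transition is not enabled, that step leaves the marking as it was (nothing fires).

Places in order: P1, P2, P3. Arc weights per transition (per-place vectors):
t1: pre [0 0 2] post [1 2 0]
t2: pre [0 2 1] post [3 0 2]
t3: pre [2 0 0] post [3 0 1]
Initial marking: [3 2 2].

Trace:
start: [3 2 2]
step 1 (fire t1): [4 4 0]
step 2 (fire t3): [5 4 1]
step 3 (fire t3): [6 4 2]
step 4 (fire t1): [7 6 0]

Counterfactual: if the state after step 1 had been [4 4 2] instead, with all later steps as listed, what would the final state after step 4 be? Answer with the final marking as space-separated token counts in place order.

state after step 1 := [4 4 2]
step 2 (fire t3): [5 4 3]
step 3 (fire t3): [6 4 4]
step 4 (fire t1): [7 6 2]

7 6 2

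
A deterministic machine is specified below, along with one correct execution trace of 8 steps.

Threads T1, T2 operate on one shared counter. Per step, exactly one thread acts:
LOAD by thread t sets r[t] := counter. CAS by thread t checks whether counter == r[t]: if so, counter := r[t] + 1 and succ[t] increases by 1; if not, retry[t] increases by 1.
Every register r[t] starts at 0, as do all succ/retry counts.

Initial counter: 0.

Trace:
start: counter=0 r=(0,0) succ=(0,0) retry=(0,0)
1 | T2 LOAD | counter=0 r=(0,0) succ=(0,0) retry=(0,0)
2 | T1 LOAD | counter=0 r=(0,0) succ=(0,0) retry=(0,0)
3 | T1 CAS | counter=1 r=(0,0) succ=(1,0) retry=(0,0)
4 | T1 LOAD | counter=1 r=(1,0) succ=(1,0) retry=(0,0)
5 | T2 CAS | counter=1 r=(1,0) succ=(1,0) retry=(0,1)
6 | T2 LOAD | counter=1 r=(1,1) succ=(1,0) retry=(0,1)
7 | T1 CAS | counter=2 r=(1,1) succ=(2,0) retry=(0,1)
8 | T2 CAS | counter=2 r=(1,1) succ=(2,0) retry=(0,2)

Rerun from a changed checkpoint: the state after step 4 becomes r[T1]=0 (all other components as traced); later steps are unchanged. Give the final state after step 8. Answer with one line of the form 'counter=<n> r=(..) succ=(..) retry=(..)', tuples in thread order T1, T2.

counter=2 r=(0,1) succ=(1,1) retry=(1,1)

state after step 4 := counter=1 r=(0,0) succ=(1,0) retry=(0,0)
5 | T2 CAS | counter=1 r=(0,0) succ=(1,0) retry=(0,1)
6 | T2 LOAD | counter=1 r=(0,1) succ=(1,0) retry=(0,1)
7 | T1 CAS | counter=1 r=(0,1) succ=(1,0) retry=(1,1)
8 | T2 CAS | counter=2 r=(0,1) succ=(1,1) retry=(1,1)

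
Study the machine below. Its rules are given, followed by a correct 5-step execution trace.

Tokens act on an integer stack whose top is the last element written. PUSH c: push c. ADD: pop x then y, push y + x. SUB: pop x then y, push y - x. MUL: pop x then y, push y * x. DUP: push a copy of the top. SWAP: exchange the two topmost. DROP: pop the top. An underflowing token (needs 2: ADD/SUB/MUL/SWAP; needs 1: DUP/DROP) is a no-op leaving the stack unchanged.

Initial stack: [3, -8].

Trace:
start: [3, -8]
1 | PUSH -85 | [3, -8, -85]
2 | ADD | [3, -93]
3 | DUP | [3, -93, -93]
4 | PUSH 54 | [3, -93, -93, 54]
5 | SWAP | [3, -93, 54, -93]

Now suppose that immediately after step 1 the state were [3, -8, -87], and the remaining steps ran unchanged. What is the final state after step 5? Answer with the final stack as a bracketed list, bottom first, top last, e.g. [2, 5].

[3, -95, 54, -95]

state after step 1 := [3, -8, -87]
2 | ADD | [3, -95]
3 | DUP | [3, -95, -95]
4 | PUSH 54 | [3, -95, -95, 54]
5 | SWAP | [3, -95, 54, -95]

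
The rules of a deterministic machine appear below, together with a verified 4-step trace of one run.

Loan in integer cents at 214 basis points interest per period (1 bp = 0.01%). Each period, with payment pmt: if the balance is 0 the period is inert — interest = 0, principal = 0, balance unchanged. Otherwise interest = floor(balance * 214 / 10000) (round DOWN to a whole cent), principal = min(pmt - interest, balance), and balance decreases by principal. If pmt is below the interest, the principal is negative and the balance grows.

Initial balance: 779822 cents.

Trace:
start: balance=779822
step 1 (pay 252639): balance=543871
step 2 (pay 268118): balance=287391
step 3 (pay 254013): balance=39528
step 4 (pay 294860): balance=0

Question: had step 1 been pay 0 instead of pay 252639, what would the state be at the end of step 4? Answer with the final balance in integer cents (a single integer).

14722

(re-executing from step 1 with the substitution; state before step 1: balance=779822)
step 1 (pay 0): balance=796510
step 2 (pay 268118): balance=545437
step 3 (pay 254013): balance=303096
step 4 (pay 294860): balance=14722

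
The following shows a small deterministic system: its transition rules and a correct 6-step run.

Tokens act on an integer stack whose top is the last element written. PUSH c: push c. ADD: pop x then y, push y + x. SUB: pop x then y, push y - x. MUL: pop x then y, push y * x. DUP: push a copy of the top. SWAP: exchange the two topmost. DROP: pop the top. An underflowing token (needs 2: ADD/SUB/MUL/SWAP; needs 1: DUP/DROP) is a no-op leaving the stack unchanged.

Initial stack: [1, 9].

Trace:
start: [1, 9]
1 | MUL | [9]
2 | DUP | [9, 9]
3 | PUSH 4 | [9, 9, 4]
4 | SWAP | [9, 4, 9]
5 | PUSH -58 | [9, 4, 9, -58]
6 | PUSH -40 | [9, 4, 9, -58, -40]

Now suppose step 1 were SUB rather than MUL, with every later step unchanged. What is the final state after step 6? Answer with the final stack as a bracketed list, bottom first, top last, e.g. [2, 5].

(re-executing from step 1 with the substitution; state before step 1: [1, 9])
1 | SUB | [-8]
2 | DUP | [-8, -8]
3 | PUSH 4 | [-8, -8, 4]
4 | SWAP | [-8, 4, -8]
5 | PUSH -58 | [-8, 4, -8, -58]
6 | PUSH -40 | [-8, 4, -8, -58, -40]

[-8, 4, -8, -58, -40]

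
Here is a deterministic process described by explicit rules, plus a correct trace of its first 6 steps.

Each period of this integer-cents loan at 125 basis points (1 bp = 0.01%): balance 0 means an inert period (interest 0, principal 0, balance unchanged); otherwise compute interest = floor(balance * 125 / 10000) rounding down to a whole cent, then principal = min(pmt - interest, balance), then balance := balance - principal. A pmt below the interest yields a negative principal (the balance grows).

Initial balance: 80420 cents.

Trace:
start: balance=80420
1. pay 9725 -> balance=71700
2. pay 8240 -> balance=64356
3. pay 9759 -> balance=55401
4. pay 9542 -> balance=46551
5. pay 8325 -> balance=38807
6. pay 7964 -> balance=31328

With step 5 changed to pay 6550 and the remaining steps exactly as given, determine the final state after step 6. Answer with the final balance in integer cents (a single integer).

(re-executing from step 5 with the substitution; state before step 5: balance=46551)
5. pay 6550 -> balance=40582
6. pay 7964 -> balance=33125

33125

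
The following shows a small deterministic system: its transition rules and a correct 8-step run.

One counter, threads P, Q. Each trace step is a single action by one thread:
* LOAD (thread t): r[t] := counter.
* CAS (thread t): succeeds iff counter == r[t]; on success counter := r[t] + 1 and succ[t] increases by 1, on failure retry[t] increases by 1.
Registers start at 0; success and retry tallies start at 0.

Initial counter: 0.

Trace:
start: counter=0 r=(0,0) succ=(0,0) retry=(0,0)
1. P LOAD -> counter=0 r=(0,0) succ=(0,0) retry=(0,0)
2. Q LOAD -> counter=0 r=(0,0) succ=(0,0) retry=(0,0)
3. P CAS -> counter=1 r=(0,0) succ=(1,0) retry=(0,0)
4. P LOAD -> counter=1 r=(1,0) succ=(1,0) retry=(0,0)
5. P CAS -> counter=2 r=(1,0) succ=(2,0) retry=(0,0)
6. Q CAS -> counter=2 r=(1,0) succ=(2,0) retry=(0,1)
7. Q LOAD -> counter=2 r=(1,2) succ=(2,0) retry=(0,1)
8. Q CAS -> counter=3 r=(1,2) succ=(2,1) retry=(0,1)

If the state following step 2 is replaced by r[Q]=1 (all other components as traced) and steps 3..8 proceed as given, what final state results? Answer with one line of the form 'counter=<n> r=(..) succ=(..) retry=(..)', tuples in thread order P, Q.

state after step 2 := counter=0 r=(0,1) succ=(0,0) retry=(0,0)
3. P CAS -> counter=1 r=(0,1) succ=(1,0) retry=(0,0)
4. P LOAD -> counter=1 r=(1,1) succ=(1,0) retry=(0,0)
5. P CAS -> counter=2 r=(1,1) succ=(2,0) retry=(0,0)
6. Q CAS -> counter=2 r=(1,1) succ=(2,0) retry=(0,1)
7. Q LOAD -> counter=2 r=(1,2) succ=(2,0) retry=(0,1)
8. Q CAS -> counter=3 r=(1,2) succ=(2,1) retry=(0,1)

counter=3 r=(1,2) succ=(2,1) retry=(0,1)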